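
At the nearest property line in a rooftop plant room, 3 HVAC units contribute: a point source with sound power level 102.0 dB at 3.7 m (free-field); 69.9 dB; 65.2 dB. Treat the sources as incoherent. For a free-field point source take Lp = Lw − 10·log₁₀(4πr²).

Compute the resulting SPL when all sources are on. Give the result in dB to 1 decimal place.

Source at 3.7 m: Lp = 102.0 − 10·log₁₀(4π·3.7²) = 102.0 − 10·log₁₀(172.034) = 79.6 dB.
Σ 10^(Lᵢ/10) = 1.043e+08.
L_total = 10·log₁₀(1.043e+08) = 80.2 dB.

80.2 dB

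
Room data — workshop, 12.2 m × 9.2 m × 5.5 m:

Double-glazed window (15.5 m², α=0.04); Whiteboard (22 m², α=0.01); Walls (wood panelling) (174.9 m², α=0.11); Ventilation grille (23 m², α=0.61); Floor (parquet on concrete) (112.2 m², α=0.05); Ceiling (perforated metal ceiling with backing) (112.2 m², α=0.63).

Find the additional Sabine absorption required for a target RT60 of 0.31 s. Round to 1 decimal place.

Equivalent absorption area: A₁ = 15.5×0.04 + 22×0.01 + 174.9×0.11 + 23×0.61 + 112.2×0.05 + 112.2×0.63 = 110.405 m².
For T = 0.31 s, need A₂ = 0.161·V/T = 0.161·617.32/0.31 = 320.608 sabins.
Additional absorption ΔA = 320.608 − 110.405 = 210.2 sabins.

210.2 sabins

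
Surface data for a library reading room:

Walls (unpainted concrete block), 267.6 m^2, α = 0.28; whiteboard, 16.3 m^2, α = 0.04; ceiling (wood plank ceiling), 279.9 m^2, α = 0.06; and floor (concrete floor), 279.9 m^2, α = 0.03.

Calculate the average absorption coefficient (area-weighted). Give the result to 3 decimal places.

Total surface area S = 843.7 m^2.
A = 267.6×0.28 + 16.3×0.04 + 279.9×0.06 + 279.9×0.03 = 100.771 sabins.
ᾱ = A/S = 0.119.

0.119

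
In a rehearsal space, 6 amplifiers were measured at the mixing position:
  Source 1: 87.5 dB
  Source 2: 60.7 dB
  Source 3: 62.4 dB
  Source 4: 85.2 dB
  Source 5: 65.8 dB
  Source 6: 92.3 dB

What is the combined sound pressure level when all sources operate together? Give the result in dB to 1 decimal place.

94.1 dB

Converting to relative power and adding: 10^(87.5/10) + 10^(60.7/10) + 10^(62.4/10) + 10^(85.2/10) + 10^(65.8/10) + 10^(92.3/10) = 2.598e+09.
L_total = 10·log₁₀(2.598e+09) = 94.1 dB.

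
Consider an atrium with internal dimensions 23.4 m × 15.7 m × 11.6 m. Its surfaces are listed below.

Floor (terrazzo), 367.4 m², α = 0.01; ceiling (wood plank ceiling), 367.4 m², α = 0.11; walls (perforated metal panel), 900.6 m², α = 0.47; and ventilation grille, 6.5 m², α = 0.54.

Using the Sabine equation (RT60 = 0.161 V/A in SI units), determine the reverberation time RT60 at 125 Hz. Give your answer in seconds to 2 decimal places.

1.46 s

Total absorption A = 367.4×0.01 + 367.4×0.11 + 900.6×0.47 + 6.5×0.54
  = 3.674 + 40.414 + 423.282 + 3.510 = 470.880 m² sabins.
V = 23.4·15.7·11.6 = 4261.608 m³.
T = 0.161 V/A = 0.161·4261.608/470.880 = 1.46 s.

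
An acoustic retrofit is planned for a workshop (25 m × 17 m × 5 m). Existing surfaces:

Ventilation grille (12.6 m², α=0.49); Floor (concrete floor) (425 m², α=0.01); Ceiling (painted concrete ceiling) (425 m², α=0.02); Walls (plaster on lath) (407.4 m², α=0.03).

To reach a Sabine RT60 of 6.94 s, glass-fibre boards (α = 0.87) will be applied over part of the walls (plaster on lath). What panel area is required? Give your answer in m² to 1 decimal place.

Summing Sᵢαᵢ: 6.174 + 4.250 + 8.500 + 12.222 → A₁ = 31.146 sabins.
Required A₂ = 0.161·2125/6.94 = 49.298 sabins.
ΔA needed = 49.298 − 31.146 = 18.152 sabins.
Each m² of panel replacing the walls (plaster on lath) adds (0.87 − 0.03) = 0.84 sabins.
Area = ΔA/Δα = 18.152/0.84 = 21.6 m².

21.6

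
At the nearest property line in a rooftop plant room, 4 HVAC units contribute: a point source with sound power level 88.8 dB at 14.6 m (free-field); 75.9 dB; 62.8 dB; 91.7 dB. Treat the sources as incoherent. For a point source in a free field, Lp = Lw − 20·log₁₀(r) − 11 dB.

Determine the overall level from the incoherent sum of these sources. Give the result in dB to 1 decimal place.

Source at 14.6 m: Lp = 88.8 − 20·log₁₀(14.6) − 11 = 54.5 dB.
Sum in the linear (power) domain: Σ 10^(Lᵢ/10) = 10^(54.5/10) + 10^(75.9/10) + 10^(62.8/10) + 10^(91.7/10) = 1.52e+09.
Combined level = 10 log₁₀(1.52e+09) = 91.8 dB.

91.8 dB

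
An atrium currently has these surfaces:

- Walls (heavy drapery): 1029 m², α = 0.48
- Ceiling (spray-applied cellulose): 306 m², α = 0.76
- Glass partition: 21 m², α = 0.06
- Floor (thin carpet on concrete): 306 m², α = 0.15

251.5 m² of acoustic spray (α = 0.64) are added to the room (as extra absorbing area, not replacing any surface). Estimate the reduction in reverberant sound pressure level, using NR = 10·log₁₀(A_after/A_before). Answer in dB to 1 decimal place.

0.8 dB

Equivalent absorption area: A_before = 1029×0.48 + 306×0.76 + 21×0.06 + 306×0.15 = 773.640 m².
Added absorption = 251.5 × 0.64 = 160.960 sabins.
New total A_after = 934.600 sabins.
Reduction = 10 log₁₀(A_after/A_before) = 10 log₁₀(1.2081) = 0.8 dB.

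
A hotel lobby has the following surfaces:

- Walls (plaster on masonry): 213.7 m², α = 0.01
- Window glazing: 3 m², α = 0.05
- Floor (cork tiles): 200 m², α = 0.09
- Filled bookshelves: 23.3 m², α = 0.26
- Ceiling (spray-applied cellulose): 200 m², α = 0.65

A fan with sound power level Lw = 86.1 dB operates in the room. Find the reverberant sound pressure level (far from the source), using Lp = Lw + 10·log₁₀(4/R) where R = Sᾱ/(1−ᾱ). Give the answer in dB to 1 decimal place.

A = 156.345 sabins; S = 640.0 m².
ᾱ = 0.2443, so room constant R = A/(1−ᾱ) = 206.888 m².
Lp = 86.1 + 10·log₁₀(4/206.888) = 86.1 + (-17.14) = 69.0 dB.

69.0 dB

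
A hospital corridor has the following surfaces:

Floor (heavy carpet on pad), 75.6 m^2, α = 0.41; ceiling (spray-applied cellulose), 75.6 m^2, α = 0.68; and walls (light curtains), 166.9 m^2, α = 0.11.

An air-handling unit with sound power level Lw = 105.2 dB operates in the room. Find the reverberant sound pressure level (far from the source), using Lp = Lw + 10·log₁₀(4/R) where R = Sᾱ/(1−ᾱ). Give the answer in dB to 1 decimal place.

Σ(Sᵢαᵢ) = 75.6·0.41 + 75.6·0.68 + 166.9·0.11 = 100.763; total area S = 318.1 m^2.
ᾱ = 0.3168, so room constant R = A/(1−ᾱ) = 147.487 m^2.
Lp = Lw + 10 log₁₀(4/R) = 105.2 -15.67 = 89.5 dB.

89.5 dB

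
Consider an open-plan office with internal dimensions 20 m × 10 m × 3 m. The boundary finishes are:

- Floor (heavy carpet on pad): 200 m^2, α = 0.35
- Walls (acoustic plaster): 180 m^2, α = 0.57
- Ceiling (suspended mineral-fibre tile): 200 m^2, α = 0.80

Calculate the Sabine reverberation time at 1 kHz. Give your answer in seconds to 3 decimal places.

Summing Sᵢαᵢ: 70.000 + 102.600 + 160.000 → A = 332.600 sabins.
Room volume: 600 m³.
RT60 = 0.161 · V / A = 0.161 × 600 / 332.600 = 0.290 s.

0.290 s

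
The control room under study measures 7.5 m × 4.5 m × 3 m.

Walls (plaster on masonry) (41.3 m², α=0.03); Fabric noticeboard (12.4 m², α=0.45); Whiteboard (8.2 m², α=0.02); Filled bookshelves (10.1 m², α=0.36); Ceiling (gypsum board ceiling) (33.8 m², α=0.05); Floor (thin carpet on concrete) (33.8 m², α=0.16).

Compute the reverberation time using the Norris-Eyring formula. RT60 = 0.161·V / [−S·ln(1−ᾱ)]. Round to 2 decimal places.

0.86 sec

Total surface area S = 41.3 + 12.4 + 8.2 + 10.1 + 33.8 + 33.8 = 139.6 m².
Σ(Sᵢαᵢ) = 41.3×0.03 + 12.4×0.45 + 8.2×0.02 + 10.1×0.36 + 33.8×0.05 + 33.8×0.16 = 17.717.
Mean coefficient ᾱ = A/S = 0.1269.
Eyring denominator: −S ln(1−ᾱ) = 18.944.
V = 7.5 × 4.5 × 3 = 101.25 m³.
RT60 = 0.161 × 101.25 / 18.944 = 0.86 s.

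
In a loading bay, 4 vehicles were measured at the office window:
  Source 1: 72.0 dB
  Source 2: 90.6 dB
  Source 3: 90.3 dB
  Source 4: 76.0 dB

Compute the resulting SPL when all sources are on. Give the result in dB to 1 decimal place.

93.6 dB

Sum in the linear (power) domain: Σ 10^(Lᵢ/10) = 10^(72.0/10) + 10^(90.6/10) + 10^(90.3/10) + 10^(76.0/10) = 2.275e+09.
Combined level = 10 log₁₀(2.275e+09) = 93.6 dB.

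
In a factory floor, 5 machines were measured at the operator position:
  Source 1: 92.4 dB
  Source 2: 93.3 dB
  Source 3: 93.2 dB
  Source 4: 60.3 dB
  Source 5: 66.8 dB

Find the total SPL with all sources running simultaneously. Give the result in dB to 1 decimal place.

97.8 dB

Σ 10^(Lᵢ/10) = 5.971e+09.
Back to dB: 10·log₁₀ Σ = 97.8 dB.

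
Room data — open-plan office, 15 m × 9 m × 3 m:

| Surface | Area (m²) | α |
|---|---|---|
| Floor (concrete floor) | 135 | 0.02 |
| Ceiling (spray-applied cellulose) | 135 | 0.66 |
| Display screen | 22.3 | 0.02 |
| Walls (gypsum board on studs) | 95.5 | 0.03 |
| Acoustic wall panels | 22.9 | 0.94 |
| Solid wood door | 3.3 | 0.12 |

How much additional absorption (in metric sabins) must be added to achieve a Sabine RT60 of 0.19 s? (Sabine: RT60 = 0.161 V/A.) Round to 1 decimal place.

Equivalent absorption area: A₁ = 135×0.02 + 135×0.66 + 22.3×0.02 + 95.5×0.03 + 22.9×0.94 + 3.3×0.12 = 117.033 m².
V = 405 m³. Required absorption A₂ = 0.161 × 405 / 0.19 = 343.184 sabins.
Additional absorption ΔA = 343.184 − 117.033 = 226.2 sabins.

226.2 sabins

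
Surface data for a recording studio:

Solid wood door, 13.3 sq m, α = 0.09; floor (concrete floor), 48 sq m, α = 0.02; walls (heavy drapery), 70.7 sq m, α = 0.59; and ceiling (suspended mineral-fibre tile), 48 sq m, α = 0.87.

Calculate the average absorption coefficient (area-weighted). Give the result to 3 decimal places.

S = Σ Sᵢ = 13.3 + 48 + 70.7 + 48 = 180.0 sq m.
Weighted sum Σ Sα = 85.630.
ᾱ = A/S = 0.476.

0.476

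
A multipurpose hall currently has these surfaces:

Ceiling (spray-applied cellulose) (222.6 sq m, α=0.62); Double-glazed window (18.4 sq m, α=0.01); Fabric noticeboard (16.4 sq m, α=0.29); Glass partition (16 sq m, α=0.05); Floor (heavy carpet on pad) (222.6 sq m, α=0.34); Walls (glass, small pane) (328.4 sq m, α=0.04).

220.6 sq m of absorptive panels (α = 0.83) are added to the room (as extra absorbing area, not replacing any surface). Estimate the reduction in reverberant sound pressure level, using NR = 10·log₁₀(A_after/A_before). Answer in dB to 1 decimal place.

A_before = Σ Sᵢαᵢ = 222.6*0.62 + 18.4*0.01 + 16.4*0.29 + 16*0.05 + 222.6*0.34 + 328.4*0.04 = 232.572 sabins.
Treatment contributes 220.6·0.83 = 183.098 sabins.
New total A_after = 415.670 sabins.
Reduction = 10 log₁₀(A_after/A_before) = 10 log₁₀(1.7873) = 2.5 dB.

2.5 dB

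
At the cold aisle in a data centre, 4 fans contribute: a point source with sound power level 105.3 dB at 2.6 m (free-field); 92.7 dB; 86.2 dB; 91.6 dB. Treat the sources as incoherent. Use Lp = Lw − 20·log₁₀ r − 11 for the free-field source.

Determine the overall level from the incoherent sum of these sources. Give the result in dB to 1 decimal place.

96.2 dB

Source at 2.6 m: Lp = 105.3 − 20·log₁₀(2.6) − 11 = 86.0 dB.
Converting to relative power and adding: 10^(86.0/10) + 10^(92.7/10) + 10^(86.2/10) + 10^(91.6/10) = 4.123e+09.
Combined level = 10 log₁₀(4.123e+09) = 96.2 dB.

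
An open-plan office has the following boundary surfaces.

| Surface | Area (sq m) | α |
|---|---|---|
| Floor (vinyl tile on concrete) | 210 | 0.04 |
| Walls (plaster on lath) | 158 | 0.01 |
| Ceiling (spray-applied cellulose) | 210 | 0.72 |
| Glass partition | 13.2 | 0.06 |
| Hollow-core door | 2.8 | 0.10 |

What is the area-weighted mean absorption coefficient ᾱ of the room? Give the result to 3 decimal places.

S = Σ Sᵢ = 210 + 158 + 210 + 13.2 + 2.8 = 594.0 sq m.
Σ(Sᵢαᵢ) = 210·0.04 + 158·0.01 + 210·0.72 + 13.2·0.06 + 2.8·0.10 = 162.252.
ᾱ = A/S = 0.273.

0.273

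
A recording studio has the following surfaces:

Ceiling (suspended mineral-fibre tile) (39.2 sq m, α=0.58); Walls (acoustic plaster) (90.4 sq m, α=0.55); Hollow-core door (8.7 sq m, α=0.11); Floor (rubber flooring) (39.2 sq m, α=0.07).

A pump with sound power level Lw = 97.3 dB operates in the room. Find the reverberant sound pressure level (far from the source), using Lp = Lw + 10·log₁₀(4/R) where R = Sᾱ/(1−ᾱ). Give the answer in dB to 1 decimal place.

A = 76.157 sabins; S = 177.5 sq m.
ᾱ = 76.157/177.5 = 0.4291; R = Sᾱ/(1−ᾱ) = 76.157/(1−0.4291) = 133.398 sq m.
Lp = Lw + 10 log₁₀(4/R) = 97.3 -15.23 = 82.1 dB.

82.1 dB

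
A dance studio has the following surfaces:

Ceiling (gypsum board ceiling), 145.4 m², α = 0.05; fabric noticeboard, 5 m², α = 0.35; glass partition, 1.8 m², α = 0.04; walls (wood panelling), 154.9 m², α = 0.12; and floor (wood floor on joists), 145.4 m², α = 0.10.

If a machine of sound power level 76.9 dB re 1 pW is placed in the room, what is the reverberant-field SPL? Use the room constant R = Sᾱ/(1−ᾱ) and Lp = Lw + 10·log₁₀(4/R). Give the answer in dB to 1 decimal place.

Σ(Sᵢαᵢ) = 145.4·0.05 + 5·0.35 + 1.8·0.04 + 154.9·0.12 + 145.4·0.10 = 42.220; total area S = 452.5 m².
ᾱ = 0.0933, so room constant R = A/(1−ᾱ) = 46.564 m².
Lp = 76.9 + 10·log₁₀(4/46.564) = 76.9 + (-10.66) = 66.2 dB.

66.2 dB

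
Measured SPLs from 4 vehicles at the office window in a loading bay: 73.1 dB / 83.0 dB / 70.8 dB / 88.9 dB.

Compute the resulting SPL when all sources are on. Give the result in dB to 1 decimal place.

Sum in the linear (power) domain: Σ 10^(Lᵢ/10) = 10^(73.1/10) + 10^(83.0/10) + 10^(70.8/10) + 10^(88.9/10) = 1.008e+09.
L_total = 10·log₁₀(1.008e+09) = 90.0 dB.

90.0 dB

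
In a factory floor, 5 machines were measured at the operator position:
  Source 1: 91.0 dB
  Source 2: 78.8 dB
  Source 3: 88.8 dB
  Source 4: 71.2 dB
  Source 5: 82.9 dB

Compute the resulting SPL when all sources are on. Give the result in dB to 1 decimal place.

93.6 dB

Converting to relative power and adding: 10^(91.0/10) + 10^(78.8/10) + 10^(88.8/10) + 10^(71.2/10) + 10^(82.9/10) = 2.302e+09.
L_total = 10·log₁₀(2.302e+09) = 93.6 dB.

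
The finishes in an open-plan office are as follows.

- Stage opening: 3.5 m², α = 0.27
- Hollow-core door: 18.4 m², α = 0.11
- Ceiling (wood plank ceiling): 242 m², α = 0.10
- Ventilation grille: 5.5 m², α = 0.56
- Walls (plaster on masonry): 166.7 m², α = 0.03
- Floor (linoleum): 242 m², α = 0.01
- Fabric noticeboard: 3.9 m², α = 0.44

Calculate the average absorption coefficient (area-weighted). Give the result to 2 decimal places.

0.06

Total surface area S = 682.0 m².
A = 3.5×0.27 + 18.4×0.11 + 242×0.10 + 5.5×0.56 + 166.7×0.03 + 242×0.01 + 3.9×0.44 = 39.386 sabins.
ᾱ = A/S = 0.06.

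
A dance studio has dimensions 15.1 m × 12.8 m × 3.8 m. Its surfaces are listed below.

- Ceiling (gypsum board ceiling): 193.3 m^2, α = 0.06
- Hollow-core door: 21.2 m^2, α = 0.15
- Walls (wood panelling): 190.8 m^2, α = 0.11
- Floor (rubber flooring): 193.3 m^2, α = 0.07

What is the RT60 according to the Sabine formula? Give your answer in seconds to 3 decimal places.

Total absorption A = 193.3·0.06 + 21.2·0.15 + 190.8·0.11 + 193.3·0.07
  = 11.598 + 3.180 + 20.988 + 13.531 = 49.297 m^2 sabins.
Room volume: 734.464 m³.
Sabine: RT60 = 0.161 × 734.464 / 49.297 = 2.399 s.

2.399 sec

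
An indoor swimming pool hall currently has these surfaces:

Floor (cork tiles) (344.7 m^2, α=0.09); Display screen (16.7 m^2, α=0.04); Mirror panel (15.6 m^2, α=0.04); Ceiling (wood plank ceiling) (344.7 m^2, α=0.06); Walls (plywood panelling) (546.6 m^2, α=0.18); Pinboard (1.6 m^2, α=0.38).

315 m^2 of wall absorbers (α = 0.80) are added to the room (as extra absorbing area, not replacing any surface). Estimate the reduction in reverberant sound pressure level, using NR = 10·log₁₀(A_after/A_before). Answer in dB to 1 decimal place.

Summing Sᵢαᵢ: 31.023 + 0.668 + 0.624 + 20.682 + 98.388 + 0.608 → A_before = 151.993 sabins.
Treatment contributes 315·0.80 = 252.000 sabins.
A_after = 151.993 + 252.000 = 403.993 sabins.
NR = 10·log₁₀(403.993/151.993) = 4.2 dB.

4.2 dB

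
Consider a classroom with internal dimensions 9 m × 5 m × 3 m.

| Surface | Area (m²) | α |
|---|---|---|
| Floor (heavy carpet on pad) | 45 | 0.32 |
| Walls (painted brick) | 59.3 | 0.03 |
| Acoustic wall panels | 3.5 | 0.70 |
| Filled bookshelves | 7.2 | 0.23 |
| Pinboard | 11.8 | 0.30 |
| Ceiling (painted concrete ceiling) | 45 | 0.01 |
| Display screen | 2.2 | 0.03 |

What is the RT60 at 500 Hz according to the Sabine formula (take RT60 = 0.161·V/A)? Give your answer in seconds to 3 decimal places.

A = Σ Sᵢαᵢ = 45·0.32 + 59.3·0.03 + 3.5·0.70 + 7.2·0.23 + 11.8·0.30 + 45·0.01 + 2.2·0.03 = 24.341 sabins.
Volume V = 9 × 5 × 3 = 135 m³.
RT60 = 0.161 · V / A = 0.161 × 135 / 24.341 = 0.893 s.

0.893 sec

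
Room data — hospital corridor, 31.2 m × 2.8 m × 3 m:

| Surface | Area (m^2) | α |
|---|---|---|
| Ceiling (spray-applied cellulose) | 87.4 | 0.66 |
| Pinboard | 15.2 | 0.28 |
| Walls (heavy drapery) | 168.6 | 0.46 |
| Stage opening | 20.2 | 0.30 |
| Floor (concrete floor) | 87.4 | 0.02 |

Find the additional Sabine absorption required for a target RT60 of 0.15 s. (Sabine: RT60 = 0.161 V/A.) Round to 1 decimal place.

A₁ = Σ Sᵢαᵢ = 87.4×0.66 + 15.2×0.28 + 168.6×0.46 + 20.2×0.30 + 87.4×0.02 = 147.304 sabins.
Target A₂ = 0.161·262.08/0.15 = 281.299 sabins (V = 262.08 m³).
Additional absorption ΔA = 281.299 − 147.304 = 134.0 sabins.

134.0 sabins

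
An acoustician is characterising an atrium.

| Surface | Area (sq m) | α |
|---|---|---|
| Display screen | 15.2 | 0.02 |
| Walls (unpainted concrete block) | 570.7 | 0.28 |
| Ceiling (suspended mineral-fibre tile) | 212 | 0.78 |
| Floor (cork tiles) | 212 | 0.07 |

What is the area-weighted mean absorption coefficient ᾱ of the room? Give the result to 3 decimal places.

Total surface area S = 1009.9 sq m.
Σ(Sᵢαᵢ) = 15.2×0.02 + 570.7×0.28 + 212×0.78 + 212×0.07 = 340.300.
ᾱ = A/S = 0.337.

0.337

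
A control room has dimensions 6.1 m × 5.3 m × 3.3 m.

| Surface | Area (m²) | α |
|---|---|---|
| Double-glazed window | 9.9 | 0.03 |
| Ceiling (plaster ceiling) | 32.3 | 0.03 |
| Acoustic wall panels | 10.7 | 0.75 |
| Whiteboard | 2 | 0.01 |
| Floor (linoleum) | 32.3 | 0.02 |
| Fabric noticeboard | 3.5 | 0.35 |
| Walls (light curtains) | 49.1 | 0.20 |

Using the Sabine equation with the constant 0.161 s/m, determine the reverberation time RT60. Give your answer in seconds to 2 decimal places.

Equivalent absorption area: A = 9.9·0.03 + 32.3·0.03 + 10.7·0.75 + 2·0.01 + 32.3·0.02 + 3.5·0.35 + 49.1·0.20 = 21.002 m².
V = 6.1·5.3·3.3 = 106.689 m³.
Sabine: RT60 = 0.161 × 106.689 / 21.002 = 0.82 s.

0.82 sec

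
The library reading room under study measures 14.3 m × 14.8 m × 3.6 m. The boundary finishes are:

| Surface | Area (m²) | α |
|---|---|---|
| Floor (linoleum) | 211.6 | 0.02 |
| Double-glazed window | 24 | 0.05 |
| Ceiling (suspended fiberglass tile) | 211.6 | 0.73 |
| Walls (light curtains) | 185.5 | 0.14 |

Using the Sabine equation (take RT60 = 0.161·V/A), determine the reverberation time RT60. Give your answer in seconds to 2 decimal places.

0.66 s

Summing Sᵢαᵢ: 4.232 + 1.200 + 154.468 + 25.970 → A = 185.870 sabins.
Room volume: 761.904 m³.
RT60 = 0.161 · V / A = 0.161 × 761.904 / 185.870 = 0.66 s.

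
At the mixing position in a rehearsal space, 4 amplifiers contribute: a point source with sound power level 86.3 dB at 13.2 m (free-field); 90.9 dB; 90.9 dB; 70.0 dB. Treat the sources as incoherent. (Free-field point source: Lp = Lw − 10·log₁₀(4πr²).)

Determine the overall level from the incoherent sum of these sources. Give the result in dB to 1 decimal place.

93.9 dB

Source at 13.2 m: Lp = 86.3 − 10·log₁₀(4π·13.2²) = 86.3 − 10·log₁₀(2189.564) = 52.9 dB.
Sum in the linear (power) domain: Σ 10^(Lᵢ/10) = 10^(52.9/10) + 10^(90.9/10) + 10^(90.9/10) + 10^(70.0/10) = 2.471e+09.
Combined level = 10 log₁₀(2.471e+09) = 93.9 dB.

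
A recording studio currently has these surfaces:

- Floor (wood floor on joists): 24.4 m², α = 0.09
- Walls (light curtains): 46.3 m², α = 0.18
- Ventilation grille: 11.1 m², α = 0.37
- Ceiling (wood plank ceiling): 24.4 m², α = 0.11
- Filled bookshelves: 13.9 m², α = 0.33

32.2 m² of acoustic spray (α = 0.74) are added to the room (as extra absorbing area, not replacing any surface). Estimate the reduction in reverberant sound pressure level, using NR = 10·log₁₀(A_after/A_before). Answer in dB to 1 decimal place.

Equivalent absorption area: A_before = 24.4·0.09 + 46.3·0.18 + 11.1·0.37 + 24.4·0.11 + 13.9·0.33 = 21.908 m².
Treatment contributes 32.2·0.74 = 23.828 sabins.
A_after = 21.908 + 23.828 = 45.736 sabins.
Reduction = 10 log₁₀(A_after/A_before) = 10 log₁₀(2.0876) = 3.2 dB.

3.2 dB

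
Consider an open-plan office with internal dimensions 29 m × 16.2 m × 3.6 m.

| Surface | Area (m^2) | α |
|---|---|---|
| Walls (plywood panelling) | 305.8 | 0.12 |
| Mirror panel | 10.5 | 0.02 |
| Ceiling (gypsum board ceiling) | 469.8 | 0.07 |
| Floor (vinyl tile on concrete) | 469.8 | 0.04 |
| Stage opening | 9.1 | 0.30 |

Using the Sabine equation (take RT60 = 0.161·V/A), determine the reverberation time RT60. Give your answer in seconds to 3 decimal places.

2.982 s

A = Σ Sᵢαᵢ = 305.8*0.12 + 10.5*0.02 + 469.8*0.07 + 469.8*0.04 + 9.1*0.30 = 91.314 sabins.
V = 29·16.2·3.6 = 1691.28 m³.
T = 0.161 V/A = 0.161·1691.28/91.314 = 2.982 s.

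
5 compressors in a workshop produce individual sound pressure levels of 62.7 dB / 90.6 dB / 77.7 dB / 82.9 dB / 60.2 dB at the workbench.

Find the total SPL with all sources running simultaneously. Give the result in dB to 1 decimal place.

Converting to relative power and adding: 10^(62.7/10) + 10^(90.6/10) + 10^(77.7/10) + 10^(82.9/10) + 10^(60.2/10) = 1.405e+09.
Back to dB: 10·log₁₀ Σ = 91.5 dB.

91.5 dB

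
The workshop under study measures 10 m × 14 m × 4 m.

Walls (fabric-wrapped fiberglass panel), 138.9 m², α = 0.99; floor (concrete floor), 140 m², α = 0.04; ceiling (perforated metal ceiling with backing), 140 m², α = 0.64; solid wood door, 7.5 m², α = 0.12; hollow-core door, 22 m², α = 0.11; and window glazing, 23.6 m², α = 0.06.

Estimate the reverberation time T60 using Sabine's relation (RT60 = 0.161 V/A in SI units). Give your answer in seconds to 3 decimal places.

0.380 sec

A = Σ Sᵢαᵢ = 138.9*0.99 + 140*0.04 + 140*0.64 + 7.5*0.12 + 22*0.11 + 23.6*0.06 = 237.447 sabins.
V = 10·14·4 = 560 m³.
RT60 = 0.161 · V / A = 0.161 × 560 / 237.447 = 0.380 s.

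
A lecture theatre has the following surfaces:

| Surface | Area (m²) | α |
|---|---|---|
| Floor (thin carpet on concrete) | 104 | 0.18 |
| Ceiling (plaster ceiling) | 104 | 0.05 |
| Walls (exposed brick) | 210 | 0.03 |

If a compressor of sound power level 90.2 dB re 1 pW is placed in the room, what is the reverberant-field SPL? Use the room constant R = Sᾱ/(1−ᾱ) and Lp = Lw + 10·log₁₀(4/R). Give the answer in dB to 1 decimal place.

81.1 dB

A = 30.220 sabins; S = 418.0 m².
ᾱ = 30.220/418.0 = 0.0723; R = Sᾱ/(1−ᾱ) = 30.220/(1−0.0723) = 32.575 m².
Lp = Lw + 10 log₁₀(4/R) = 90.2 -9.11 = 81.1 dB.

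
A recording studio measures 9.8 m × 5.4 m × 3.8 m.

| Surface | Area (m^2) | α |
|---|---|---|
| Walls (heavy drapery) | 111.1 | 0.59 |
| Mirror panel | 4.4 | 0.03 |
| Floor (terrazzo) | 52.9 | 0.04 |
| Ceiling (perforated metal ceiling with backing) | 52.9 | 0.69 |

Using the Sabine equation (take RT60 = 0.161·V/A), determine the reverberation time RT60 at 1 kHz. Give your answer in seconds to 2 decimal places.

0.31 s

A = Σ Sᵢαᵢ = 111.1·0.59 + 4.4·0.03 + 52.9·0.04 + 52.9·0.69 = 104.298 sabins.
V = 9.8·5.4·3.8 = 201.096 m³.
RT60 = 0.161 · V / A = 0.161 × 201.096 / 104.298 = 0.31 s.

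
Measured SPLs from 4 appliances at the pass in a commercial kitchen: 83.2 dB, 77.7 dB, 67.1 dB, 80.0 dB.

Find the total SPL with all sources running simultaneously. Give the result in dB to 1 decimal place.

Converting to relative power and adding: 10^(83.2/10) + 10^(77.7/10) + 10^(67.1/10) + 10^(80.0/10) = 3.729e+08.
Combined level = 10 log₁₀(3.729e+08) = 85.7 dB.

85.7 dB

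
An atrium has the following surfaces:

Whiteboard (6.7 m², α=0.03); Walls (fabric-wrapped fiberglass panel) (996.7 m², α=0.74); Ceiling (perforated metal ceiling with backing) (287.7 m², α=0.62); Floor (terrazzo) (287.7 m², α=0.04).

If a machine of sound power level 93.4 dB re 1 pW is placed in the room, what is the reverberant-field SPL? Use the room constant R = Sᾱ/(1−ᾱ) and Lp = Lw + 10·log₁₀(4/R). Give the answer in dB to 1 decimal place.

65.9 dB

A = 927.641 sabins; S = 1578.8 m².
ᾱ = 927.641/1578.8 = 0.5876; R = Sᾱ/(1−ᾱ) = 927.641/(1−0.5876) = 2249.372 m².
Lp = 93.4 + 10·log₁₀(4/2249.372) = 93.4 + (-27.50) = 65.9 dB.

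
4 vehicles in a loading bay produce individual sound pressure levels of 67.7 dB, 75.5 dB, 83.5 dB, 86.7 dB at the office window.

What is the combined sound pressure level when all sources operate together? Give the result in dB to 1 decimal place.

88.7 dB

Converting to relative power and adding: 10^(67.7/10) + 10^(75.5/10) + 10^(83.5/10) + 10^(86.7/10) = 7.33e+08.
L_total = 10·log₁₀(7.33e+08) = 88.7 dB.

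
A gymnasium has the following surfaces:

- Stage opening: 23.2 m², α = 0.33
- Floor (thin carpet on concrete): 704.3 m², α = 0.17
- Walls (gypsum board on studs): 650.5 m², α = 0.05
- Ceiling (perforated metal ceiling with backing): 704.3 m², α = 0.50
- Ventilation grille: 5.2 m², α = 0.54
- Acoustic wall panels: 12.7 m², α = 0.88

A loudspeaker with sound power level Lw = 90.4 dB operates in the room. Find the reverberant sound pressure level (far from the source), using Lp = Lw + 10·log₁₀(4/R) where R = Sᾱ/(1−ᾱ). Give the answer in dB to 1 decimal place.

68.0 dB

A = 526.046 sabins; S = 2100.2 m².
ᾱ = 0.2505, so room constant R = A/(1−ᾱ) = 701.863 m².
Lp = 90.4 + 10·log₁₀(4/701.863) = 90.4 + (-22.44) = 68.0 dB.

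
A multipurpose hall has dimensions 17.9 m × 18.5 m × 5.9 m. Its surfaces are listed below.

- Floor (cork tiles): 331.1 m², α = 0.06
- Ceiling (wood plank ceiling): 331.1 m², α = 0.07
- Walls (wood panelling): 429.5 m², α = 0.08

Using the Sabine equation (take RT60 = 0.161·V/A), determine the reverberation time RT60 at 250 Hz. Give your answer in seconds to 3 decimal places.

4.064 s

A = Σ Sᵢαᵢ = 331.1×0.06 + 331.1×0.07 + 429.5×0.08 = 77.403 sabins.
Room volume: 1953.785 m³.
Sabine: RT60 = 0.161 × 1953.785 / 77.403 = 4.064 s.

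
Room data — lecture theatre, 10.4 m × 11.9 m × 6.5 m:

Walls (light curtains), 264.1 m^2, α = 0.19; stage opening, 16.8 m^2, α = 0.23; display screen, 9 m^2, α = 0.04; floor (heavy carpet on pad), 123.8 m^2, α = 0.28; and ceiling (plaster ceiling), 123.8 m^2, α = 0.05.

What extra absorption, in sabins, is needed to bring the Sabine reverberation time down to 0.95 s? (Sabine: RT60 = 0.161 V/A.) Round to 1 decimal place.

Equivalent absorption area: A₁ = 264.1·0.19 + 16.8·0.23 + 9·0.04 + 123.8·0.28 + 123.8·0.05 = 95.257 m^2.
V = 804.44 m³. Required absorption A₂ = 0.161 × 804.44 / 0.95 = 136.331 sabins.
Shortfall: 136.331 − 95.257 = 41.1 sabins.

41.1 sabins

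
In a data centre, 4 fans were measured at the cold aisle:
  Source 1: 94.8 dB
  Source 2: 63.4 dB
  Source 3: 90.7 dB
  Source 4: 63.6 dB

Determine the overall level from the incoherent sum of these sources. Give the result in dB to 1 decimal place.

Converting to relative power and adding: 10^(94.8/10) + 10^(63.4/10) + 10^(90.7/10) + 10^(63.6/10) = 4.199e+09.
L_total = 10·log₁₀(4.199e+09) = 96.2 dB.

96.2 dB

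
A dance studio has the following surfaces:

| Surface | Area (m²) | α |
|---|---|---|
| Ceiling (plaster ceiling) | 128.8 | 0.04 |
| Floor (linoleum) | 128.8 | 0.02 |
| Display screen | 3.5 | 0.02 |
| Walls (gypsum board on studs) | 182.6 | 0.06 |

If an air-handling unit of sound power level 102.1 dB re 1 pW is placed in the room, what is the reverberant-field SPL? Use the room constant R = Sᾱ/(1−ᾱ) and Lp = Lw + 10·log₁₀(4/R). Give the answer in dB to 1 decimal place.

Σ(Sᵢαᵢ) = 128.8·0.04 + 128.8·0.02 + 3.5·0.02 + 182.6·0.06 = 18.754; total area S = 443.7 m².
ᾱ = 18.754/443.7 = 0.0423; R = Sᾱ/(1−ᾱ) = 18.754/(1−0.0423) = 19.582 m².
Lp = Lw + 10 log₁₀(4/R) = 102.1 -6.90 = 95.2 dB.

95.2 dB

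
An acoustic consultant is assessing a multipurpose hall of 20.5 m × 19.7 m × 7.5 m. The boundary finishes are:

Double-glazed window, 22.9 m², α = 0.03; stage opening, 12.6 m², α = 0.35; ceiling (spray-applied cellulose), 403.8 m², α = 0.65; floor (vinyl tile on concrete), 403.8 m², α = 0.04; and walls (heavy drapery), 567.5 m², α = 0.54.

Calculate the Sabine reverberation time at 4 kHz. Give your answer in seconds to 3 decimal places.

0.826 s

Summing Sᵢαᵢ: 0.687 + 4.410 + 262.470 + 16.152 + 306.450 → A = 590.169 sabins.
V = 20.5·19.7·7.5 = 3028.875 m³.
T = 0.161 V/A = 0.161·3028.875/590.169 = 0.826 s.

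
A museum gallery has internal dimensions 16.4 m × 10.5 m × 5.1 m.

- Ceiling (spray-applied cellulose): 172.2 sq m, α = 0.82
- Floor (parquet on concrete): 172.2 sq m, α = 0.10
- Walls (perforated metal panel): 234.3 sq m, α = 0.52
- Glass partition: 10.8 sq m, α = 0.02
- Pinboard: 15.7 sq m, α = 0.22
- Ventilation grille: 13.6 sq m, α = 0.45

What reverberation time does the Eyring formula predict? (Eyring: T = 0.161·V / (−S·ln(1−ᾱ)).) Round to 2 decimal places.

0.36 sec

Total surface area S = 172.2 + 172.2 + 234.3 + 10.8 + 15.7 + 13.6 = 618.8 sq m.
Σ(Sᵢαᵢ) = 172.2·0.82 + 172.2·0.10 + 234.3·0.52 + 10.8·0.02 + 15.7·0.22 + 13.6·0.45 = 290.050.
ᾱ = 290.050 / 618.8 = 0.4687.
Eyring denominator: −S ln(1−ᾱ) = 391.347.
V = 16.4 × 10.5 × 5.1 = 878.22 m³.
RT60 = 0.161 × 878.22 / 391.347 = 0.36 s.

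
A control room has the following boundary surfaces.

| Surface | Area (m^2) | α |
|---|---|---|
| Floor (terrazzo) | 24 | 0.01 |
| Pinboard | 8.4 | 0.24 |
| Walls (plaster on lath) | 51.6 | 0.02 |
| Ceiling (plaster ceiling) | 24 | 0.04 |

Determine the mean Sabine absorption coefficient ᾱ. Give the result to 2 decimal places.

0.04

S = Σ Sᵢ = 24 + 8.4 + 51.6 + 24 = 108.0 m^2.
Weighted sum Σ Sα = 4.248.
ᾱ = A/S = 0.04.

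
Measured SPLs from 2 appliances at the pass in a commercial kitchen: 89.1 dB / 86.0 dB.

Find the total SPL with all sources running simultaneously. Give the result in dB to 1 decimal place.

Σ 10^(Lᵢ/10) = 1.211e+09.
Back to dB: 10·log₁₀ Σ = 90.8 dB.

90.8 dB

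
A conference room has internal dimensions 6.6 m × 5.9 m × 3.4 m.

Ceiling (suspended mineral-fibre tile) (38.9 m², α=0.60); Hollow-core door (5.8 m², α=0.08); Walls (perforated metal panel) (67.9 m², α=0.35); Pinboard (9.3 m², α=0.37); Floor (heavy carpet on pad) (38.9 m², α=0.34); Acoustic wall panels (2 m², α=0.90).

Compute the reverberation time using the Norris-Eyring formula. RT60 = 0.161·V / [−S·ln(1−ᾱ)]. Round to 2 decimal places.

Total surface area S = 38.9 + 5.8 + 67.9 + 9.3 + 38.9 + 2 = 162.8 m².
Absorption A = 38.9·0.60 + 5.8·0.08 + 67.9·0.35 + 9.3·0.37 + 38.9·0.34 + 2·0.90 = 66.036 sabins.
ᾱ = 66.036 / 162.8 = 0.4056.
Eyring denominator: −S ln(1−ᾱ) = 84.689.
V = 6.6 × 5.9 × 3.4 = 132.396 m³.
T = 0.161·V/[−S·ln(1−ᾱ)] = 0.161·132.396/84.689 = 0.25 s.

0.25 s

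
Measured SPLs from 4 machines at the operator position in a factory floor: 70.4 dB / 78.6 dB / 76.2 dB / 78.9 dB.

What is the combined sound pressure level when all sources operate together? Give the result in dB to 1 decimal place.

83.1 dB

Σ 10^(Lᵢ/10) = 2.027e+08.
Back to dB: 10·log₁₀ Σ = 83.1 dB.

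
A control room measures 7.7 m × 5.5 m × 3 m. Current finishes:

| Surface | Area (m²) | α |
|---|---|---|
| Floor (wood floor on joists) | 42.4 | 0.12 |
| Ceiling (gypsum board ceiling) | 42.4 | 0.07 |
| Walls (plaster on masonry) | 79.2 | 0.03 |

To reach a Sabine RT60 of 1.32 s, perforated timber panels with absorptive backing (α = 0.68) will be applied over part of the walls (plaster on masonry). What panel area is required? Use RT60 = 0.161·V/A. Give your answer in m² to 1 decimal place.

Equivalent absorption area: A₁ = 42.4×0.12 + 42.4×0.07 + 79.2×0.03 = 10.432 m².
V = 127.05 m³. Target absorption A₂ = 0.161 × 127.05 / 1.32 = 15.496 sabins.
ΔA needed = 15.496 − 10.432 = 5.064 sabins.
Net gain per m²: Δα = 0.68 − 0.03 = 0.65.
Panel area = 5.064 / 0.65 = 7.8 m².

7.8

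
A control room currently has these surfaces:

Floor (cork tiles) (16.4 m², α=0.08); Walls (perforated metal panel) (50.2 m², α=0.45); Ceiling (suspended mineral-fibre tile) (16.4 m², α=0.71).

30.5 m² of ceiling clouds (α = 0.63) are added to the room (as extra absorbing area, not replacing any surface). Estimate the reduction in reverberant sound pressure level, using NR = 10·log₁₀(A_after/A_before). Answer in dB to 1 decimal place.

1.9 dB

Equivalent absorption area: A_before = 16.4*0.08 + 50.2*0.45 + 16.4*0.71 = 35.546 m².
Added absorption = 30.5 × 0.63 = 19.215 sabins.
New total A_after = 54.761 sabins.
Reduction = 10 log₁₀(A_after/A_before) = 10 log₁₀(1.5406) = 1.9 dB.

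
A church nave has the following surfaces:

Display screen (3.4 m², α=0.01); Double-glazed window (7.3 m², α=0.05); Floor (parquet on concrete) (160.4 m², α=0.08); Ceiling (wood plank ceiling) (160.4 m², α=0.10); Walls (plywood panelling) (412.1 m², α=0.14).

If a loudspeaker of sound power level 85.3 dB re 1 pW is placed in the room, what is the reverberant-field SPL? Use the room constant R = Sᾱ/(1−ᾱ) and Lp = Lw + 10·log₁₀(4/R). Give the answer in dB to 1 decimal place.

A = 86.965 sabins; S = 743.6 m².
ᾱ = 0.1170, so room constant R = A/(1−ᾱ) = 98.488 m².
Lp = Lw + 10 log₁₀(4/R) = 85.3 -13.91 = 71.4 dB.

71.4 dB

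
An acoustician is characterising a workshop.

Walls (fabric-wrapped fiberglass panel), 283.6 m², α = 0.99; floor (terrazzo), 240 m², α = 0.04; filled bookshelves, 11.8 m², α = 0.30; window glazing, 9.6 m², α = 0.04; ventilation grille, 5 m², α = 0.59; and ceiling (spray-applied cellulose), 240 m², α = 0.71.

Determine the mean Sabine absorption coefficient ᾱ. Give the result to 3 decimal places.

0.592

S = Σ Sᵢ = 283.6 + 240 + 11.8 + 9.6 + 5 + 240 = 790.0 m².
Σ(Sᵢαᵢ) = 283.6·0.99 + 240·0.04 + 11.8·0.30 + 9.6·0.04 + 5·0.59 + 240·0.71 = 467.638.
ᾱ = 467.638 / 790.0 = 0.592.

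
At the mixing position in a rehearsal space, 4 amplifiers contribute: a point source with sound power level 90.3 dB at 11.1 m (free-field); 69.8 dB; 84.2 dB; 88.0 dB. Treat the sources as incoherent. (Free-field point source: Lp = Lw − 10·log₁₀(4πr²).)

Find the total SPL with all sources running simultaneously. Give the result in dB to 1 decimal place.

89.6 dB

Source at 11.1 m: Lp = 90.3 − 10·log₁₀(4π·11.1²) = 90.3 − 10·log₁₀(1548.303) = 58.4 dB.
Converting to relative power and adding: 10^(58.4/10) + 10^(69.8/10) + 10^(84.2/10) + 10^(88.0/10) = 9.042e+08.
L_total = 10·log₁₀(9.042e+08) = 89.6 dB.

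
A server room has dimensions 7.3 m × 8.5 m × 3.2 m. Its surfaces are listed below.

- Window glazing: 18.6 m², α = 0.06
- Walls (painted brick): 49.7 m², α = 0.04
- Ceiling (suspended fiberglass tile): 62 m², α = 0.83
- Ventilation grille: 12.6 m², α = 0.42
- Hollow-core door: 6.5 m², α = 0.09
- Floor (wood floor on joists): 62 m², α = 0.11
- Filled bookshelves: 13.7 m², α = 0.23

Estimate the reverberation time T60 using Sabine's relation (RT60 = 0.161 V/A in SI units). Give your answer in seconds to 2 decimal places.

0.45 seconds

Summing Sᵢαᵢ: 1.116 + 1.988 + 51.460 + 5.292 + 0.585 + 6.820 + 3.151 → A = 70.412 sabins.
Volume V = 7.3 × 8.5 × 3.2 = 198.56 m³.
T = 0.161 V/A = 0.161·198.56/70.412 = 0.45 s.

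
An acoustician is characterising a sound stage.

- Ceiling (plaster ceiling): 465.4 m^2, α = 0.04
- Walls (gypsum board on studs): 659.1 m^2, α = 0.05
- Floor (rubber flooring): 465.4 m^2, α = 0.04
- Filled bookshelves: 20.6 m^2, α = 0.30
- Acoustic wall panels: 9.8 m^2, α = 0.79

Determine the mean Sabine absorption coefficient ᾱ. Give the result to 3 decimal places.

Total surface area S = 1620.3 m^2.
Weighted sum Σ Sα = 84.109.
ᾱ = A/S = 0.052.

0.052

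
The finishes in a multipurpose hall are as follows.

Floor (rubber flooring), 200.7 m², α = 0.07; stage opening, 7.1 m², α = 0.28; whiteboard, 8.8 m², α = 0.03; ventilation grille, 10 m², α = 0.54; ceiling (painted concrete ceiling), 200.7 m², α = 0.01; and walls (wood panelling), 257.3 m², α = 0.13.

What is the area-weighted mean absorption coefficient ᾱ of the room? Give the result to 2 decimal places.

S = Σ Sᵢ = 200.7 + 7.1 + 8.8 + 10 + 200.7 + 257.3 = 684.6 m².
Σ(Sᵢαᵢ) = 200.7·0.07 + 7.1·0.28 + 8.8·0.03 + 10·0.54 + 200.7·0.01 + 257.3·0.13 = 57.157.
ᾱ = 57.157 / 684.6 = 0.08.

0.08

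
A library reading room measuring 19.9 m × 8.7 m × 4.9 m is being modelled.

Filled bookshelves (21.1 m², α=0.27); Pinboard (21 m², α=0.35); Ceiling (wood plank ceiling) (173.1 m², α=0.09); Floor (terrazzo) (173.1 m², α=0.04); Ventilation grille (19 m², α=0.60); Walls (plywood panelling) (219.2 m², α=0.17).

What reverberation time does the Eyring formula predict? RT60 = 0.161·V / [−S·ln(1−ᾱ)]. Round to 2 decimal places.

Total surface area S = 21.1 + 21 + 173.1 + 173.1 + 19 + 219.2 = 626.5 m².
Σ(Sᵢαᵢ) = 21.1·0.27 + 21·0.35 + 173.1·0.09 + 173.1·0.04 + 19·0.60 + 219.2·0.17 = 84.214.
Mean coefficient ᾱ = A/S = 0.1344.
−S·ln(1−ᾱ) = −626.5 × ln(1 − 0.1344) = 90.424.
V = 19.9 × 8.7 × 4.9 = 848.337 m³.
T = 0.161·V/[−S·ln(1−ᾱ)] = 0.161·848.337/90.424 = 1.51 s.

1.51 sec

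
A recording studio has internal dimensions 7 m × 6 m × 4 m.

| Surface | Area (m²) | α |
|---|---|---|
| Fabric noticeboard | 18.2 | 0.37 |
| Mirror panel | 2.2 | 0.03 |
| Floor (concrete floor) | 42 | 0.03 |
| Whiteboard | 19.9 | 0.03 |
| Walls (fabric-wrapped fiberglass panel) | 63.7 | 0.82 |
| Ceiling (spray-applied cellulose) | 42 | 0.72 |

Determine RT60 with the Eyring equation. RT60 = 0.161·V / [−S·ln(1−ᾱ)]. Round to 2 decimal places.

S = Σ Sᵢ = 188.0 m².
Σ(Sᵢαᵢ) = 18.2×0.37 + 2.2×0.03 + 42×0.03 + 19.9×0.03 + 63.7×0.82 + 42×0.72 = 91.131.
Mean coefficient ᾱ = A/S = 0.4847.
−S·ln(1−ᾱ) = −188.0 × ln(1 − 0.4847) = 124.645.
V = 7 × 6 × 4 = 168 m³.
T = 0.161·V/[−S·ln(1−ᾱ)] = 0.161·168/124.645 = 0.22 s.

0.22 s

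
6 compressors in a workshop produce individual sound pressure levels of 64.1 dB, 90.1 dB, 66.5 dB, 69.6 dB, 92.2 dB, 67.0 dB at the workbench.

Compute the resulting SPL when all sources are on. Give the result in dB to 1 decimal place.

94.3 dB

Converting to relative power and adding: 10^(64.1/10) + 10^(90.1/10) + 10^(66.5/10) + 10^(69.6/10) + 10^(92.2/10) + 10^(67.0/10) = 2.704e+09.
Back to dB: 10·log₁₀ Σ = 94.3 dB.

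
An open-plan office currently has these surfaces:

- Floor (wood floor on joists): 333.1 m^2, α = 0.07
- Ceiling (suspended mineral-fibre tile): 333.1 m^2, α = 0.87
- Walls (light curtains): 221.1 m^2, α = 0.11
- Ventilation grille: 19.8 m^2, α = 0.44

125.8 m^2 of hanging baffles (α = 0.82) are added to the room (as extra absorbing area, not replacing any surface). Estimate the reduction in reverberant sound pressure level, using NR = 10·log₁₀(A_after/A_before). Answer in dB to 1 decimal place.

Total absorption A_before = 333.1×0.07 + 333.1×0.87 + 221.1×0.11 + 19.8×0.44
  = 23.317 + 289.797 + 24.321 + 8.712 = 346.147 m^2 sabins.
Added absorption = 125.8 × 0.82 = 103.156 sabins.
A_after = 346.147 + 103.156 = 449.303 sabins.
Reduction = 10 log₁₀(A_after/A_before) = 10 log₁₀(1.2980) = 1.1 dB.

1.1 dB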